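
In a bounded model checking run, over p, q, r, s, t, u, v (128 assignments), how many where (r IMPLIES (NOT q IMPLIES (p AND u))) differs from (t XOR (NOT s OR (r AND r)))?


F1 = (r IMPLIES (NOT q IMPLIES (p AND u)))
F2 = (t XOR (NOT s OR (r AND r)))
Evaluate both on each of 128 rows (bits = p,q,r,s,t,u,v):
  row 0 [0000000]: F1=1 F2=1 -> 0
  row 1 [0000001]: F1=1 F2=1 -> 0
  row 2 [0000010]: F1=1 F2=1 -> 0
  row 3 [0000011]: F1=1 F2=1 -> 0
  row 4 [0000100]: F1=1 F2=0 (differ) -> 1
  (every remaining row is evaluated the same way; all 128 results are listed next)
Full result column, 8 rows per line (p,q,r,s fixed per line; t,u,v runs 000..111 left to right):
  rows 0-7 [p,q,r,s=0000]: 00001111  (ones: 4)
  rows 8-15 [p,q,r,s=0001]: 11110000  (ones: 4)
  rows 16-23 [p,q,r,s=0010]: 11110000  (ones: 4)
  rows 24-31 [p,q,r,s=0011]: 11110000  (ones: 4)
  rows 32-39 [p,q,r,s=0100]: 00001111  (ones: 4)
  rows 40-47 [p,q,r,s=0101]: 11110000  (ones: 4)
  rows 48-55 [p,q,r,s=0110]: 00001111  (ones: 4)
  rows 56-63 [p,q,r,s=0111]: 00001111  (ones: 4)
  rows 64-71 [p,q,r,s=1000]: 00001111  (ones: 4)
  rows 72-79 [p,q,r,s=1001]: 11110000  (ones: 4)
  rows 80-87 [p,q,r,s=1010]: 11000011  (ones: 4)
  rows 88-95 [p,q,r,s=1011]: 11000011  (ones: 4)
  rows 96-103 [p,q,r,s=1100]: 00001111  (ones: 4)
  rows 104-111 [p,q,r,s=1101]: 11110000  (ones: 4)
  rows 112-119 [p,q,r,s=1110]: 00001111  (ones: 4)
  rows 120-127 [p,q,r,s=1111]: 00001111  (ones: 4)
Disagreements = 4+4+4+4+4+4+4+4+4+4+4+4+4+4+4+4 = 64

64


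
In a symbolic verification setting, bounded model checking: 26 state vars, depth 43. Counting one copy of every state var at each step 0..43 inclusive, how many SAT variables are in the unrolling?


BMC unrolls to depth k, creating one copy of each state var for steps 0..k.
Step count = 43 + 1 = 44 (steps 0 through 43)
Vars per step = 26
Total = 26 * 44 = 1144

1144


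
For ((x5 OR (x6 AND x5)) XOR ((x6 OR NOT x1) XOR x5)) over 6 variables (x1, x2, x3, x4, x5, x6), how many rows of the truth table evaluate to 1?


Formula: ((x5 OR (x6 AND x5)) XOR ((x6 OR NOT x1) XOR x5)) over 6 vars (64 rows)
Evaluate each row (x1, x2, x3, x4, x5, x6 as bits, MSB first):
  row 0 [000000]: ((0 OR (0 AND 0)) XOR ((0 OR NOT 0) XOR 0)) -> 1
  row 1 [000001]: ((0 OR (1 AND 0)) XOR ((1 OR NOT 0) XOR 0)) -> 1
  row 2 [000010]: ((1 OR (0 AND 1)) XOR ((0 OR NOT 0) XOR 1)) -> 1
  row 3 [000011]: ((1 OR (1 AND 1)) XOR ((1 OR NOT 0) XOR 1)) -> 1
  row 4 [000100]: ((0 OR (0 AND 0)) XOR ((0 OR NOT 0) XOR 0)) -> 1
  (every remaining row is evaluated the same way; all 64 results are listed next)
Full result column, 8 rows per line (x1,x2,x3 fixed per line; x4,x5,x6 runs 000..111 left to right):
  rows 0-7 [x1,x2,x3=000]: 11111111  (ones: 8)
  rows 8-15 [x1,x2,x3=001]: 11111111  (ones: 8)
  rows 16-23 [x1,x2,x3=010]: 11111111  (ones: 8)
  rows 24-31 [x1,x2,x3=011]: 11111111  (ones: 8)
  rows 32-39 [x1,x2,x3=100]: 01010101  (ones: 4)
  rows 40-47 [x1,x2,x3=101]: 01010101  (ones: 4)
  rows 48-55 [x1,x2,x3=110]: 01010101  (ones: 4)
  rows 56-63 [x1,x2,x3=111]: 01010101  (ones: 4)
Count of 1-rows = 8+8+8+8+4+4+4+4 = 48

48


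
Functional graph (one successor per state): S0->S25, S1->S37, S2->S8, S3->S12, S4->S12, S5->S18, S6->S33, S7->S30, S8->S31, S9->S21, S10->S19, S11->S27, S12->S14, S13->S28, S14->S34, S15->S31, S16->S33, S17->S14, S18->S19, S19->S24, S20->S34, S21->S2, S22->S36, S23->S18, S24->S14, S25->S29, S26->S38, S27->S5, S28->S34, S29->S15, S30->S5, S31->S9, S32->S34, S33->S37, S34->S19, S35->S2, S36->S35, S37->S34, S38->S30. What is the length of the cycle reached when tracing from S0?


Trace from S0 until a state repeats:
  S0 -> S25 -> S29 -> S15 -> S31 -> S9 -> S21 -> S2 -> S8 -> S31
S31 first seen at step 4, revisited at step 9.
Cycle length = 9 - 4 = 5

5


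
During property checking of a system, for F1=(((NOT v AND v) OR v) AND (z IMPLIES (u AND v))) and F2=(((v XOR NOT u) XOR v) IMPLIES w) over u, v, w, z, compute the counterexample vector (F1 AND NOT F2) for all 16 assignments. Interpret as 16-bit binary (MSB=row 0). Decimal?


F1 = (((NOT v AND v) OR v) AND (z IMPLIES (u AND v)))
F2 = (((v XOR NOT u) XOR v) IMPLIES w)
Counterexample to F1=>F2 is where F1=1 and F2=0.
Evaluate each row (bits = u,v,w,z, MSB first):
  row 0 [0000]: F1=0 F2=0 -> F1&~F2 -> 0
  row 1 [0001]: F1=0 F2=0 -> F1&~F2 -> 0
  row 2 [0010]: F1=0 F2=1 -> F1&~F2 -> 0
  row 3 [0011]: F1=0 F2=1 -> F1&~F2 -> 0
  row 4 [0100]: F1=1 F2=0 -> F1&~F2 -> 1
  row 5 [0101]: F1=0 F2=0 -> F1&~F2 -> 0
  row 6 [0110]: F1=1 F2=1 -> F1&~F2 -> 0
  row 7 [0111]: F1=0 F2=1 -> F1&~F2 -> 0
  row 8 [1000]: F1=0 F2=1 -> F1&~F2 -> 0
  row 9 [1001]: F1=0 F2=1 -> F1&~F2 -> 0
  row 10 [1010]: F1=0 F2=1 -> F1&~F2 -> 0
  row 11 [1011]: F1=0 F2=1 -> F1&~F2 -> 0
  row 12 [1100]: F1=1 F2=1 -> F1&~F2 -> 0
  row 13 [1101]: F1=1 F2=1 -> F1&~F2 -> 0
  row 14 [1110]: F1=1 F2=1 -> F1&~F2 -> 0
  row 15 [1111]: F1=1 F2=1 -> F1&~F2 -> 0
Full result column, 4 rows per line (u,v fixed per line; w,z runs 00..11 left to right):
  rows 0-3 [u,v=00]: 0000  = hex 0
  rows 4-7 [u,v=01]: 1000  = hex 8
  rows 8-11 [u,v=10]: 0000  = hex 0
  rows 12-15 [u,v=11]: 0000  = hex 0
Counterexample vector (row 0 .. row 15) = 0000100000000000
Output column grouped in 4s = 0000 1000 0000 0000 = 0x0800
Convert to decimal digit by digit (value = value*16 + digit):
  0 -> 0
  0*16 + 8 = 8
  8*16 + 0 = 128
  128*16 + 0 = 2048
Decimal = 2048

2048


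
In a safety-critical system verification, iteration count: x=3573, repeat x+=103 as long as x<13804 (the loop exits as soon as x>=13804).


Step 1: x goes from 3573 toward 13804 by 103; the body runs while x<13804, so iterations = ceil((bound-start)/step)
Step 2: Distance=10231
Step 3: ceil(10231/103)=100

100


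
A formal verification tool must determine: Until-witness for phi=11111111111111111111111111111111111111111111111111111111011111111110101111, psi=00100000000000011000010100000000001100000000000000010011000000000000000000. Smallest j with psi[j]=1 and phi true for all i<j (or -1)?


(phi U psi) at 0: need smallest j with psi[j]=1 and phi[i]=1 for all i in [0,j).
Scan from step 0:
  step 0: phi=1, psi=0 -> continue
  step 1: phi=1, psi=0 -> continue
  step 2: psi=1 and phi held for [0,2) -> witness found
Witness step = 2

2


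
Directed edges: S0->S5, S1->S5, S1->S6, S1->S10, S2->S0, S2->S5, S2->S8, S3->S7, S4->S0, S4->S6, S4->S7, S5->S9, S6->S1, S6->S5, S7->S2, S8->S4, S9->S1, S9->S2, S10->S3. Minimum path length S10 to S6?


BFS layer-by-layer from S10:
  dist 0: {S10}
  dist 1: {S3}
  dist 2: {S7}
  dist 3: {S2}
  dist 4: {S0, S5, S8}
  dist 5: {S4, S9}
  dist 6: {S1, S6}
  -> S6 reached at distance 6
Shortest path length = 6

6


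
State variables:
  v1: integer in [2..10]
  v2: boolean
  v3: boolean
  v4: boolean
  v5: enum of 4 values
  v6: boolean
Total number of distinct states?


State space = product of domain sizes of all variables.
Domain sizes:
  v1 (integer in [2..10]): 9
  v2 (boolean): 2
  v3 (boolean): 2
  v4 (boolean): 2
  v5 (enum of 4 values): 4
  v6 (boolean): 2
Product = 9 * 2 * 2 * 2 * 4 * 2 = 576

576


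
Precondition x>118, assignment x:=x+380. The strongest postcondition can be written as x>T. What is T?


Formula: sp(P, x:=E) = exists old_x. (x = E[old_x/x]) AND P[old_x/x] (old_x is the value of x before the assignment; eliminate old_x by solving x = E[old_x/x] for old_x)
Step 1: Precondition P: x>118, i.e. old_x > 118
Step 2: Assignment gives x = old_x + 380, so old_x = x - 380
Step 3: Substitute into P: x - 380 > 118
Step 4: Simplify: x > 118+380 = 498

498


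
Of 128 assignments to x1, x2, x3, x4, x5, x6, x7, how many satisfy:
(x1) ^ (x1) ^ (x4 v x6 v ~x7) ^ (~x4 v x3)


CNF with 4 clauses over 7 vars (128 assignments).
An assignment satisfies CNF iff every clause has >=1 true literal.
Check each row (bits = x1,x2,x3,x4,x5,x6,x7; clause T/F shown):
  row 0 [0000000]: clauses=FFTT -> 0
  row 1 [0000001]: clauses=FFFT -> 0
  row 2 [0000010]: clauses=FFTT -> 0
  row 3 [0000011]: clauses=FFTT -> 0
  row 4 [0000100]: clauses=FFTT -> 0
  (every remaining row is evaluated the same way; all 128 results are listed next)
Full result column, 8 rows per line (x1,x2,x3,x4 fixed per line; x5,x6,x7 runs 000..111 left to right):
  rows 0-7 [x1,x2,x3,x4=0000]: 00000000  (ones: 0)
  rows 8-15 [x1,x2,x3,x4=0001]: 00000000  (ones: 0)
  rows 16-23 [x1,x2,x3,x4=0010]: 00000000  (ones: 0)
  rows 24-31 [x1,x2,x3,x4=0011]: 00000000  (ones: 0)
  rows 32-39 [x1,x2,x3,x4=0100]: 00000000  (ones: 0)
  rows 40-47 [x1,x2,x3,x4=0101]: 00000000  (ones: 0)
  rows 48-55 [x1,x2,x3,x4=0110]: 00000000  (ones: 0)
  rows 56-63 [x1,x2,x3,x4=0111]: 00000000  (ones: 0)
  rows 64-71 [x1,x2,x3,x4=1000]: 10111011  (ones: 6)
  rows 72-79 [x1,x2,x3,x4=1001]: 00000000  (ones: 0)
  rows 80-87 [x1,x2,x3,x4=1010]: 10111011  (ones: 6)
  rows 88-95 [x1,x2,x3,x4=1011]: 11111111  (ones: 8)
  rows 96-103 [x1,x2,x3,x4=1100]: 10111011  (ones: 6)
  rows 104-111 [x1,x2,x3,x4=1101]: 00000000  (ones: 0)
  rows 112-119 [x1,x2,x3,x4=1110]: 10111011  (ones: 6)
  rows 120-127 [x1,x2,x3,x4=1111]: 11111111  (ones: 8)
Satisfying assignments = 0+0+0+0+0+0+0+0+6+0+6+8+6+0+6+8 = 40

40


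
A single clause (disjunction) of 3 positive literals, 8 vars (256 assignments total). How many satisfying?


Step 1: Total=2^8=256
Step 2: Unsat when all 3 false: 2^5=32
Step 3: Sat=256-32=224

224


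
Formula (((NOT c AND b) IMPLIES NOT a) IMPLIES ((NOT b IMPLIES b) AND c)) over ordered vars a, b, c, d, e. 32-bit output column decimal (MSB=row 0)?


Formula: (((NOT c AND b) IMPLIES NOT a) IMPLIES ((NOT b IMPLIES b) AND c)) over a, b, c, d, e (32 rows)
Evaluate each row (bits = a,b,c,d,e, MSB first):
  row 0 [00000]: (((NOT 0 AND 0) IMPLIES NOT 0) IMPLIES ((NOT 0 IMPLIES 0) AND 0)) -> 0
  row 1 [00001]: (((NOT 0 AND 0) IMPLIES NOT 0) IMPLIES ((NOT 0 IMPLIES 0) AND 0)) -> 0
  row 2 [00010]: (((NOT 0 AND 0) IMPLIES NOT 0) IMPLIES ((NOT 0 IMPLIES 0) AND 0)) -> 0
  row 3 [00011]: (((NOT 0 AND 0) IMPLIES NOT 0) IMPLIES ((NOT 0 IMPLIES 0) AND 0)) -> 0
  row 4 [00100]: (((NOT 1 AND 0) IMPLIES NOT 0) IMPLIES ((NOT 0 IMPLIES 0) AND 1)) -> 0
  row 5 [00101]: (((NOT 1 AND 0) IMPLIES NOT 0) IMPLIES ((NOT 0 IMPLIES 0) AND 1)) -> 0
  row 6 [00110]: (((NOT 1 AND 0) IMPLIES NOT 0) IMPLIES ((NOT 0 IMPLIES 0) AND 1)) -> 0
  row 7 [00111]: (((NOT 1 AND 0) IMPLIES NOT 0) IMPLIES ((NOT 0 IMPLIES 0) AND 1)) -> 0
  row 8 [01000]: (((NOT 0 AND 1) IMPLIES NOT 0) IMPLIES ((NOT 1 IMPLIES 1) AND 0)) -> 0
  row 9 [01001]: (((NOT 0 AND 1) IMPLIES NOT 0) IMPLIES ((NOT 1 IMPLIES 1) AND 0)) -> 0
  row 10 [01010]: (((NOT 0 AND 1) IMPLIES NOT 0) IMPLIES ((NOT 1 IMPLIES 1) AND 0)) -> 0
  row 11 [01011]: (((NOT 0 AND 1) IMPLIES NOT 0) IMPLIES ((NOT 1 IMPLIES 1) AND 0)) -> 0
  row 12 [01100]: (((NOT 1 AND 1) IMPLIES NOT 0) IMPLIES ((NOT 1 IMPLIES 1) AND 1)) -> 1
  row 13 [01101]: (((NOT 1 AND 1) IMPLIES NOT 0) IMPLIES ((NOT 1 IMPLIES 1) AND 1)) -> 1
  row 14 [01110]: (((NOT 1 AND 1) IMPLIES NOT 0) IMPLIES ((NOT 1 IMPLIES 1) AND 1)) -> 1
  row 15 [01111]: (((NOT 1 AND 1) IMPLIES NOT 0) IMPLIES ((NOT 1 IMPLIES 1) AND 1)) -> 1
  row 16 [10000]: (((NOT 0 AND 0) IMPLIES NOT 1) IMPLIES ((NOT 0 IMPLIES 0) AND 0)) -> 0
  row 17 [10001]: (((NOT 0 AND 0) IMPLIES NOT 1) IMPLIES ((NOT 0 IMPLIES 0) AND 0)) -> 0
  row 18 [10010]: (((NOT 0 AND 0) IMPLIES NOT 1) IMPLIES ((NOT 0 IMPLIES 0) AND 0)) -> 0
  row 19 [10011]: (((NOT 0 AND 0) IMPLIES NOT 1) IMPLIES ((NOT 0 IMPLIES 0) AND 0)) -> 0
  row 20 [10100]: (((NOT 1 AND 0) IMPLIES NOT 1) IMPLIES ((NOT 0 IMPLIES 0) AND 1)) -> 0
  row 21 [10101]: (((NOT 1 AND 0) IMPLIES NOT 1) IMPLIES ((NOT 0 IMPLIES 0) AND 1)) -> 0
  row 22 [10110]: (((NOT 1 AND 0) IMPLIES NOT 1) IMPLIES ((NOT 0 IMPLIES 0) AND 1)) -> 0
  row 23 [10111]: (((NOT 1 AND 0) IMPLIES NOT 1) IMPLIES ((NOT 0 IMPLIES 0) AND 1)) -> 0
  row 24 [11000]: (((NOT 0 AND 1) IMPLIES NOT 1) IMPLIES ((NOT 1 IMPLIES 1) AND 0)) -> 1
  row 25 [11001]: (((NOT 0 AND 1) IMPLIES NOT 1) IMPLIES ((NOT 1 IMPLIES 1) AND 0)) -> 1
  row 26 [11010]: (((NOT 0 AND 1) IMPLIES NOT 1) IMPLIES ((NOT 1 IMPLIES 1) AND 0)) -> 1
  row 27 [11011]: (((NOT 0 AND 1) IMPLIES NOT 1) IMPLIES ((NOT 1 IMPLIES 1) AND 0)) -> 1
  row 28 [11100]: (((NOT 1 AND 1) IMPLIES NOT 1) IMPLIES ((NOT 1 IMPLIES 1) AND 1)) -> 1
  row 29 [11101]: (((NOT 1 AND 1) IMPLIES NOT 1) IMPLIES ((NOT 1 IMPLIES 1) AND 1)) -> 1
  row 30 [11110]: (((NOT 1 AND 1) IMPLIES NOT 1) IMPLIES ((NOT 1 IMPLIES 1) AND 1)) -> 1
  row 31 [11111]: (((NOT 1 AND 1) IMPLIES NOT 1) IMPLIES ((NOT 1 IMPLIES 1) AND 1)) -> 1
Full result column, 4 rows per line (a,b,c fixed per line; d,e runs 00..11 left to right):
  rows 0-3 [a,b,c=000]: 0000  = hex 0
  rows 4-7 [a,b,c=001]: 0000  = hex 0
  rows 8-11 [a,b,c=010]: 0000  = hex 0
  rows 12-15 [a,b,c=011]: 1111  = hex F
  rows 16-19 [a,b,c=100]: 0000  = hex 0
  rows 20-23 [a,b,c=101]: 0000  = hex 0
  rows 24-27 [a,b,c=110]: 1111  = hex F
  rows 28-31 [a,b,c=111]: 1111  = hex F
Output column (row 0 .. row 31) = 00000000000011110000000011111111
Output column grouped in 4s = 0000 0000 0000 1111 0000 0000 1111 1111 = 0x000F00FF
Convert to decimal digit by digit (value = value*16 + digit):
  0 -> 0
  0*16 + 0 = 0
  0*16 + 0 = 0
  0*16 + 15 (F) = 15
  15*16 + 0 = 240
  240*16 + 0 = 3840
  3840*16 + 15 (F) = 61455
  61455*16 + 15 (F) = 983295
Decimal = 983295

983295


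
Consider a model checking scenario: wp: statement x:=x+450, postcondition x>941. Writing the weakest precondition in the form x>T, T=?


Formula: wp(x:=E, P) = P[E/x] (substitute E for x in postcondition)
Step 1: Postcondition: x>941
Step 2: Substitute x+450 for x: x+450>941
Step 3: Solve for x: x > 941-450 = 491

491


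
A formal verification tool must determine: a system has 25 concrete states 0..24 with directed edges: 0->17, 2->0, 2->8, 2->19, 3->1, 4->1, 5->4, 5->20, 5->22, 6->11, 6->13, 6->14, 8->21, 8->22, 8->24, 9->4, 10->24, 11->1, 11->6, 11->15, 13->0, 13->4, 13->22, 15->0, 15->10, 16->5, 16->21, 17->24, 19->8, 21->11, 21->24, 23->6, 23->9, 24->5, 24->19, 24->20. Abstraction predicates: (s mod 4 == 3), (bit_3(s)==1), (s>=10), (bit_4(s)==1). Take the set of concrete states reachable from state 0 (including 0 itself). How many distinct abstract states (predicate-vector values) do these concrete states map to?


BFS from 0:
Concrete reachable: {0, 1, 4, 5, 6, 8, 10, 11, 13, 14, 15, 17, 19, 20, 21, 22, 24}
Abstract via predicates (s mod 4 == 3), (bit_3(s)==1), (s>=10), (bit_4(s)==1):
  (0,0,0,0) <- {0, 1, 4, 5, 6}
  (0,0,1,1) <- {17, 20, 21, 22}
  (0,1,0,0) <- {8}
  (0,1,1,0) <- {10, 13, 14}
  (0,1,1,1) <- {24}
  (1,0,1,1) <- {19}
  (1,1,1,0) <- {11, 15}
Distinct abstract states = 7

7


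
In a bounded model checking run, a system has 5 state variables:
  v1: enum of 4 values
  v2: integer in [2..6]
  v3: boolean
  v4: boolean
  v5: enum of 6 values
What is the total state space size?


State space = product of domain sizes of all variables.
Domain sizes:
  v1 (enum of 4 values): 4
  v2 (integer in [2..6]): 5
  v3 (boolean): 2
  v4 (boolean): 2
  v5 (enum of 6 values): 6
Product = 4 * 5 * 2 * 2 * 6 = 480

480


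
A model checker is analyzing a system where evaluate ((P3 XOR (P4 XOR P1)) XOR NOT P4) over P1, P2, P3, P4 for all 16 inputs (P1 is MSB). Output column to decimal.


Formula: ((P3 XOR (P4 XOR P1)) XOR NOT P4) over P1, P2, P3, P4 (16 rows)
Evaluate each row (bits = P1,P2,P3,P4, MSB first):
  row 0 [0000]: ((0 XOR (0 XOR 0)) XOR NOT 0) -> 1
  row 1 [0001]: ((0 XOR (1 XOR 0)) XOR NOT 1) -> 1
  row 2 [0010]: ((1 XOR (0 XOR 0)) XOR NOT 0) -> 0
  row 3 [0011]: ((1 XOR (1 XOR 0)) XOR NOT 1) -> 0
  row 4 [0100]: ((0 XOR (0 XOR 0)) XOR NOT 0) -> 1
  row 5 [0101]: ((0 XOR (1 XOR 0)) XOR NOT 1) -> 1
  row 6 [0110]: ((1 XOR (0 XOR 0)) XOR NOT 0) -> 0
  row 7 [0111]: ((1 XOR (1 XOR 0)) XOR NOT 1) -> 0
  row 8 [1000]: ((0 XOR (0 XOR 1)) XOR NOT 0) -> 0
  row 9 [1001]: ((0 XOR (1 XOR 1)) XOR NOT 1) -> 0
  row 10 [1010]: ((1 XOR (0 XOR 1)) XOR NOT 0) -> 1
  row 11 [1011]: ((1 XOR (1 XOR 1)) XOR NOT 1) -> 1
  row 12 [1100]: ((0 XOR (0 XOR 1)) XOR NOT 0) -> 0
  row 13 [1101]: ((0 XOR (1 XOR 1)) XOR NOT 1) -> 0
  row 14 [1110]: ((1 XOR (0 XOR 1)) XOR NOT 0) -> 1
  row 15 [1111]: ((1 XOR (1 XOR 1)) XOR NOT 1) -> 1
Full result column, 4 rows per line (P1,P2 fixed per line; P3,P4 runs 00..11 left to right):
  rows 0-3 [P1,P2=00]: 1100  = hex C
  rows 4-7 [P1,P2=01]: 1100  = hex C
  rows 8-11 [P1,P2=10]: 0011  = hex 3
  rows 12-15 [P1,P2=11]: 0011  = hex 3
Output column (row 0 .. row 15) = 1100110000110011
Output column grouped in 4s = 1100 1100 0011 0011 = 0xCC33
Convert to decimal digit by digit (value = value*16 + digit):
  C -> 12
  12*16 + 12 (C) = 204
  204*16 + 3 = 3267
  3267*16 + 3 = 52275
Decimal = 52275

52275


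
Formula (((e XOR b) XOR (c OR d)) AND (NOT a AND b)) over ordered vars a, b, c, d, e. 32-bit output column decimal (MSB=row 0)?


Formula: (((e XOR b) XOR (c OR d)) AND (NOT a AND b)) over a, b, c, d, e (32 rows)
Evaluate each row (bits = a,b,c,d,e, MSB first):
  row 0 [00000]: (((0 XOR 0) XOR (0 OR 0)) AND (NOT 0 AND 0)) -> 0
  row 1 [00001]: (((1 XOR 0) XOR (0 OR 0)) AND (NOT 0 AND 0)) -> 0
  row 2 [00010]: (((0 XOR 0) XOR (0 OR 1)) AND (NOT 0 AND 0)) -> 0
  row 3 [00011]: (((1 XOR 0) XOR (0 OR 1)) AND (NOT 0 AND 0)) -> 0
  row 4 [00100]: (((0 XOR 0) XOR (1 OR 0)) AND (NOT 0 AND 0)) -> 0
  row 5 [00101]: (((1 XOR 0) XOR (1 OR 0)) AND (NOT 0 AND 0)) -> 0
  row 6 [00110]: (((0 XOR 0) XOR (1 OR 1)) AND (NOT 0 AND 0)) -> 0
  row 7 [00111]: (((1 XOR 0) XOR (1 OR 1)) AND (NOT 0 AND 0)) -> 0
  row 8 [01000]: (((0 XOR 1) XOR (0 OR 0)) AND (NOT 0 AND 1)) -> 1
  row 9 [01001]: (((1 XOR 1) XOR (0 OR 0)) AND (NOT 0 AND 1)) -> 0
  row 10 [01010]: (((0 XOR 1) XOR (0 OR 1)) AND (NOT 0 AND 1)) -> 0
  row 11 [01011]: (((1 XOR 1) XOR (0 OR 1)) AND (NOT 0 AND 1)) -> 1
  row 12 [01100]: (((0 XOR 1) XOR (1 OR 0)) AND (NOT 0 AND 1)) -> 0
  row 13 [01101]: (((1 XOR 1) XOR (1 OR 0)) AND (NOT 0 AND 1)) -> 1
  row 14 [01110]: (((0 XOR 1) XOR (1 OR 1)) AND (NOT 0 AND 1)) -> 0
  row 15 [01111]: (((1 XOR 1) XOR (1 OR 1)) AND (NOT 0 AND 1)) -> 1
  row 16 [10000]: (((0 XOR 0) XOR (0 OR 0)) AND (NOT 1 AND 0)) -> 0
  row 17 [10001]: (((1 XOR 0) XOR (0 OR 0)) AND (NOT 1 AND 0)) -> 0
  row 18 [10010]: (((0 XOR 0) XOR (0 OR 1)) AND (NOT 1 AND 0)) -> 0
  row 19 [10011]: (((1 XOR 0) XOR (0 OR 1)) AND (NOT 1 AND 0)) -> 0
  row 20 [10100]: (((0 XOR 0) XOR (1 OR 0)) AND (NOT 1 AND 0)) -> 0
  row 21 [10101]: (((1 XOR 0) XOR (1 OR 0)) AND (NOT 1 AND 0)) -> 0
  row 22 [10110]: (((0 XOR 0) XOR (1 OR 1)) AND (NOT 1 AND 0)) -> 0
  row 23 [10111]: (((1 XOR 0) XOR (1 OR 1)) AND (NOT 1 AND 0)) -> 0
  row 24 [11000]: (((0 XOR 1) XOR (0 OR 0)) AND (NOT 1 AND 1)) -> 0
  row 25 [11001]: (((1 XOR 1) XOR (0 OR 0)) AND (NOT 1 AND 1)) -> 0
  row 26 [11010]: (((0 XOR 1) XOR (0 OR 1)) AND (NOT 1 AND 1)) -> 0
  row 27 [11011]: (((1 XOR 1) XOR (0 OR 1)) AND (NOT 1 AND 1)) -> 0
  row 28 [11100]: (((0 XOR 1) XOR (1 OR 0)) AND (NOT 1 AND 1)) -> 0
  row 29 [11101]: (((1 XOR 1) XOR (1 OR 0)) AND (NOT 1 AND 1)) -> 0
  row 30 [11110]: (((0 XOR 1) XOR (1 OR 1)) AND (NOT 1 AND 1)) -> 0
  row 31 [11111]: (((1 XOR 1) XOR (1 OR 1)) AND (NOT 1 AND 1)) -> 0
Full result column, 4 rows per line (a,b,c fixed per line; d,e runs 00..11 left to right):
  rows 0-3 [a,b,c=000]: 0000  = hex 0
  rows 4-7 [a,b,c=001]: 0000  = hex 0
  rows 8-11 [a,b,c=010]: 1001  = hex 9
  rows 12-15 [a,b,c=011]: 0101  = hex 5
  rows 16-19 [a,b,c=100]: 0000  = hex 0
  rows 20-23 [a,b,c=101]: 0000  = hex 0
  rows 24-27 [a,b,c=110]: 0000  = hex 0
  rows 28-31 [a,b,c=111]: 0000  = hex 0
Output column (row 0 .. row 31) = 00000000100101010000000000000000
Output column grouped in 4s = 0000 0000 1001 0101 0000 0000 0000 0000 = 0x00950000
Convert to decimal digit by digit (value = value*16 + digit):
  0 -> 0
  0*16 + 0 = 0
  0*16 + 9 = 9
  9*16 + 5 = 149
  149*16 + 0 = 2384
  2384*16 + 0 = 38144
  38144*16 + 0 = 610304
  610304*16 + 0 = 9764864
Decimal = 9764864

9764864


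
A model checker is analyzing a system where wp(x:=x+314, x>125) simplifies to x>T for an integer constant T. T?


Formula: wp(x:=E, P) = P[E/x] (substitute E for x in postcondition)
Step 1: Postcondition: x>125
Step 2: Substitute x+314 for x: x+314>125
Step 3: Solve for x: x > 125-314 = -189

-189


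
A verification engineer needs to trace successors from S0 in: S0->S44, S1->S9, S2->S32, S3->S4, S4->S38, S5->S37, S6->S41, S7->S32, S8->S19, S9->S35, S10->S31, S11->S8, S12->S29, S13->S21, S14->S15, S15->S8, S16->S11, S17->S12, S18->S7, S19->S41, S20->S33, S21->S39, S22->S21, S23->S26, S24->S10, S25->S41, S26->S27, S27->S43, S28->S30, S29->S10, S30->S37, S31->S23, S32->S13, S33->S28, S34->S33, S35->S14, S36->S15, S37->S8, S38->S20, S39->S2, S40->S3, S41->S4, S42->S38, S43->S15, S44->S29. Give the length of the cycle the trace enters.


Trace from S0 until a state repeats:
  S0 -> S44 -> S29 -> S10 -> S31 -> S23 -> S26 -> S27 -> S43 -> S15 -> S8 -> S19 -> S41 -> S4 -> S38 -> S20 -> S33 -> S28 -> S30 -> S37 -> S8
S8 first seen at step 10, revisited at step 20.
Cycle length = 20 - 10 = 10

10


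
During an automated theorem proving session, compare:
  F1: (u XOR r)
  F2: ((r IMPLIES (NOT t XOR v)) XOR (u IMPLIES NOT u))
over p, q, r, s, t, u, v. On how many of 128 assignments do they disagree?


F1 = (u XOR r)
F2 = ((r IMPLIES (NOT t XOR v)) XOR (u IMPLIES NOT u))
Evaluate both on each of 128 rows (bits = p,q,r,s,t,u,v):
  row 0 [0000000]: F1=0 F2=0 -> 0
  row 1 [0000001]: F1=0 F2=0 -> 0
  row 2 [0000010]: F1=1 F2=1 -> 0
  row 3 [0000011]: F1=1 F2=1 -> 0
  row 4 [0000100]: F1=0 F2=0 -> 0
  (every remaining row is evaluated the same way; all 128 results are listed next)
Full result column, 8 rows per line (p,q,r,s fixed per line; t,u,v runs 000..111 left to right):
  rows 0-7 [p,q,r,s=0000]: 00000000  (ones: 0)
  rows 8-15 [p,q,r,s=0001]: 00000000  (ones: 0)
  rows 16-23 [p,q,r,s=0010]: 10100101  (ones: 4)
  rows 24-31 [p,q,r,s=0011]: 10100101  (ones: 4)
  rows 32-39 [p,q,r,s=0100]: 00000000  (ones: 0)
  rows 40-47 [p,q,r,s=0101]: 00000000  (ones: 0)
  rows 48-55 [p,q,r,s=0110]: 10100101  (ones: 4)
  rows 56-63 [p,q,r,s=0111]: 10100101  (ones: 4)
  rows 64-71 [p,q,r,s=1000]: 00000000  (ones: 0)
  rows 72-79 [p,q,r,s=1001]: 00000000  (ones: 0)
  rows 80-87 [p,q,r,s=1010]: 10100101  (ones: 4)
  rows 88-95 [p,q,r,s=1011]: 10100101  (ones: 4)
  rows 96-103 [p,q,r,s=1100]: 00000000  (ones: 0)
  rows 104-111 [p,q,r,s=1101]: 00000000  (ones: 0)
  rows 112-119 [p,q,r,s=1110]: 10100101  (ones: 4)
  rows 120-127 [p,q,r,s=1111]: 10100101  (ones: 4)
Disagreements = 0+0+4+4+0+0+4+4+0+0+4+4+0+0+4+4 = 32

32


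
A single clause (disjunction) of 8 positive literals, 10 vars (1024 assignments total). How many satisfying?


Step 1: Total=2^10=1024
Step 2: Unsat when all 8 false: 2^2=4
Step 3: Sat=1024-4=1020

1020


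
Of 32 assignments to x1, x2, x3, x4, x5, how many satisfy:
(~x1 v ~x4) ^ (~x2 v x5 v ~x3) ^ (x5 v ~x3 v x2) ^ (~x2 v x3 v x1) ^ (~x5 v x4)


CNF with 5 clauses over 5 vars (32 assignments).
An assignment satisfies CNF iff every clause has >=1 true literal.
Check each row (bits = x1,x2,x3,x4,x5; clause T/F shown):
  row 0 [00000]: clauses=TTTTT -> 1
  row 1 [00001]: clauses=TTTTF -> 0
  row 2 [00010]: clauses=TTTTT -> 1
  row 3 [00011]: clauses=TTTTT -> 1
  row 4 [00100]: clauses=TTFTT -> 0
  row 5 [00101]: clauses=TTTTF -> 0
  row 6 [00110]: clauses=TTFTT -> 0
  row 7 [00111]: clauses=TTTTT -> 1
  row 8 [01000]: clauses=TTTFT -> 0
  row 9 [01001]: clauses=TTTFF -> 0
  row 10 [01010]: clauses=TTTFT -> 0
  row 11 [01011]: clauses=TTTFT -> 0
  row 12 [01100]: clauses=TFTTT -> 0
  row 13 [01101]: clauses=TTTTF -> 0
  row 14 [01110]: clauses=TFTTT -> 0
  row 15 [01111]: clauses=TTTTT -> 1
  row 16 [10000]: clauses=TTTTT -> 1
  row 17 [10001]: clauses=TTTTF -> 0
  row 18 [10010]: clauses=FTTTT -> 0
  row 19 [10011]: clauses=FTTTT -> 0
  row 20 [10100]: clauses=TTFTT -> 0
  row 21 [10101]: clauses=TTTTF -> 0
  row 22 [10110]: clauses=FTFTT -> 0
  row 23 [10111]: clauses=FTTTT -> 0
  row 24 [11000]: clauses=TTTTT -> 1
  row 25 [11001]: clauses=TTTTF -> 0
  row 26 [11010]: clauses=FTTTT -> 0
  row 27 [11011]: clauses=FTTTT -> 0
  row 28 [11100]: clauses=TFTTT -> 0
  row 29 [11101]: clauses=TTTTF -> 0
  row 30 [11110]: clauses=FFTTT -> 0
  row 31 [11111]: clauses=FTTTT -> 0
Full result column, 8 rows per line (x1,x2 fixed per line; x3,x4,x5 runs 000..111 left to right):
  rows 0-7 [x1,x2=00]: 10110001  (ones: 4)
  rows 8-15 [x1,x2=01]: 00000001  (ones: 1)
  rows 16-23 [x1,x2=10]: 10000000  (ones: 1)
  rows 24-31 [x1,x2=11]: 10000000  (ones: 1)
Satisfying assignments = 4+1+1+1 = 7

7


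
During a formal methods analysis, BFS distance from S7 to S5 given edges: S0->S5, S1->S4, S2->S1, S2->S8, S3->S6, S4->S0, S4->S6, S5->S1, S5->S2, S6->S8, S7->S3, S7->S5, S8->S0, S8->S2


BFS layer-by-layer from S7:
  dist 0: {S7}
  dist 1: {S3, S5}
  -> S5 reached at distance 1
Shortest path length = 1

1


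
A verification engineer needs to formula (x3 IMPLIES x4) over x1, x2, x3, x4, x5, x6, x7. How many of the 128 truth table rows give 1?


Formula: (x3 IMPLIES x4) over 7 vars (128 rows)
Evaluate each row (x1, x2, x3, x4, x5, x6, x7 as bits, MSB first):
  row 0 [0000000]: (0 IMPLIES 0) -> 1
  row 1 [0000001]: (0 IMPLIES 0) -> 1
  row 2 [0000010]: (0 IMPLIES 0) -> 1
  row 3 [0000011]: (0 IMPLIES 0) -> 1
  row 4 [0000100]: (0 IMPLIES 0) -> 1
  (every remaining row is evaluated the same way; all 128 results are listed next)
Full result column, 8 rows per line (x1,x2,x3,x4 fixed per line; x5,x6,x7 runs 000..111 left to right):
  rows 0-7 [x1,x2,x3,x4=0000]: 11111111  (ones: 8)
  rows 8-15 [x1,x2,x3,x4=0001]: 11111111  (ones: 8)
  rows 16-23 [x1,x2,x3,x4=0010]: 00000000  (ones: 0)
  rows 24-31 [x1,x2,x3,x4=0011]: 11111111  (ones: 8)
  rows 32-39 [x1,x2,x3,x4=0100]: 11111111  (ones: 8)
  rows 40-47 [x1,x2,x3,x4=0101]: 11111111  (ones: 8)
  rows 48-55 [x1,x2,x3,x4=0110]: 00000000  (ones: 0)
  rows 56-63 [x1,x2,x3,x4=0111]: 11111111  (ones: 8)
  rows 64-71 [x1,x2,x3,x4=1000]: 11111111  (ones: 8)
  rows 72-79 [x1,x2,x3,x4=1001]: 11111111  (ones: 8)
  rows 80-87 [x1,x2,x3,x4=1010]: 00000000  (ones: 0)
  rows 88-95 [x1,x2,x3,x4=1011]: 11111111  (ones: 8)
  rows 96-103 [x1,x2,x3,x4=1100]: 11111111  (ones: 8)
  rows 104-111 [x1,x2,x3,x4=1101]: 11111111  (ones: 8)
  rows 112-119 [x1,x2,x3,x4=1110]: 00000000  (ones: 0)
  rows 120-127 [x1,x2,x3,x4=1111]: 11111111  (ones: 8)
Count of 1-rows = 8+8+0+8+8+8+0+8+8+8+0+8+8+8+0+8 = 96

96


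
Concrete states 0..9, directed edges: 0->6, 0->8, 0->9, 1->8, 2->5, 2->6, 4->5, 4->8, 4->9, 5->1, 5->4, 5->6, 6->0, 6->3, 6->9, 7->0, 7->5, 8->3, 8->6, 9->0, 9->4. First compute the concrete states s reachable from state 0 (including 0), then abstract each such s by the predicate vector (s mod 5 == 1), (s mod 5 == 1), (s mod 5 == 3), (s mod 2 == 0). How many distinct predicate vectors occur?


BFS from 0:
Concrete reachable: {0, 1, 3, 4, 5, 6, 8, 9}
Abstract via predicates (s mod 5 == 1), (s mod 5 == 1), (s mod 5 == 3), (s mod 2 == 0):
  (0,0,0,0) <- {5, 9}
  (0,0,0,1) <- {0, 4}
  (0,0,1,0) <- {3}
  (0,0,1,1) <- {8}
  (1,1,0,0) <- {1}
  (1,1,0,1) <- {6}
Distinct abstract states = 6

6


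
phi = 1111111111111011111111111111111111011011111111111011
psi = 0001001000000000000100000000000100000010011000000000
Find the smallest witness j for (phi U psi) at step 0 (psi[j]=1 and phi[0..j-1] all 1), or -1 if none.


(phi U psi) at 0: need smallest j with psi[j]=1 and phi[i]=1 for all i in [0,j).
Scan from step 0:
  step 0: phi=1, psi=0 -> continue
  step 1: phi=1, psi=0 -> continue
  step 2: phi=1, psi=0 -> continue
  step 3: psi=1 and phi held for [0,3) -> witness found
Witness step = 3

3


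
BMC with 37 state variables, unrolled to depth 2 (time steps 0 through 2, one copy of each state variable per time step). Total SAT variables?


BMC unrolls to depth k, creating one copy of each state var for steps 0..k.
Step count = 2 + 1 = 3 (steps 0 through 2)
Vars per step = 37
Total = 37 * 3 = 111

111


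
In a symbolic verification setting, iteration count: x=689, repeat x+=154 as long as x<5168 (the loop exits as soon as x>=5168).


Step 1: x goes from 689 toward 5168 by 154; the body runs while x<5168, so iterations = ceil((bound-start)/step)
Step 2: Distance=4479
Step 3: ceil(4479/154)=30

30


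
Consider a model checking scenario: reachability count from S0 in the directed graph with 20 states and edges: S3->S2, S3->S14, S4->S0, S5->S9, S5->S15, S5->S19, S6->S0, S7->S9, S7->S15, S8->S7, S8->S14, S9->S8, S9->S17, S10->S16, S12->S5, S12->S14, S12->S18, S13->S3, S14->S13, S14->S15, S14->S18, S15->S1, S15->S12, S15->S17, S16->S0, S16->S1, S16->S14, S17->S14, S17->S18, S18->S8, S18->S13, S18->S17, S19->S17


BFS from S0:
  layer 0: {S0}
Reachable set: {S0}
Count = 1

1


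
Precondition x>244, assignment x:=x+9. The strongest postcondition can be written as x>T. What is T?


Formula: sp(P, x:=E) = exists old_x. (x = E[old_x/x]) AND P[old_x/x] (old_x is the value of x before the assignment; eliminate old_x by solving x = E[old_x/x] for old_x)
Step 1: Precondition P: x>244, i.e. old_x > 244
Step 2: Assignment gives x = old_x + 9, so old_x = x - 9
Step 3: Substitute into P: x - 9 > 244
Step 4: Simplify: x > 244+9 = 253

253


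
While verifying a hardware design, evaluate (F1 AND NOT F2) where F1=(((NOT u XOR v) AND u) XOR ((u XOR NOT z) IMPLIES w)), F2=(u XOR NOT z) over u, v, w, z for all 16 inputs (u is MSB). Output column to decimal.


F1 = (((NOT u XOR v) AND u) XOR ((u XOR NOT z) IMPLIES w))
F2 = (u XOR NOT z)
Counterexample to F1=>F2 is where F1=1 and F2=0.
Evaluate each row (bits = u,v,w,z, MSB first):
  row 0 [0000]: F1=0 F2=1 -> F1&~F2 -> 0
  row 1 [0001]: F1=1 F2=0 -> F1&~F2 -> 1
  row 2 [0010]: F1=1 F2=1 -> F1&~F2 -> 0
  row 3 [0011]: F1=1 F2=0 -> F1&~F2 -> 1
  row 4 [0100]: F1=0 F2=1 -> F1&~F2 -> 0
  row 5 [0101]: F1=1 F2=0 -> F1&~F2 -> 1
  row 6 [0110]: F1=1 F2=1 -> F1&~F2 -> 0
  row 7 [0111]: F1=1 F2=0 -> F1&~F2 -> 1
  row 8 [1000]: F1=1 F2=0 -> F1&~F2 -> 1
  row 9 [1001]: F1=0 F2=1 -> F1&~F2 -> 0
  row 10 [1010]: F1=1 F2=0 -> F1&~F2 -> 1
  row 11 [1011]: F1=1 F2=1 -> F1&~F2 -> 0
  row 12 [1100]: F1=0 F2=0 -> F1&~F2 -> 0
  row 13 [1101]: F1=1 F2=1 -> F1&~F2 -> 0
  row 14 [1110]: F1=0 F2=0 -> F1&~F2 -> 0
  row 15 [1111]: F1=0 F2=1 -> F1&~F2 -> 0
Full result column, 4 rows per line (u,v fixed per line; w,z runs 00..11 left to right):
  rows 0-3 [u,v=00]: 0101  = hex 5
  rows 4-7 [u,v=01]: 0101  = hex 5
  rows 8-11 [u,v=10]: 1010  = hex A
  rows 12-15 [u,v=11]: 0000  = hex 0
Counterexample vector (row 0 .. row 15) = 0101010110100000
Output column grouped in 4s = 0101 0101 1010 0000 = 0x55A0
Convert to decimal digit by digit (value = value*16 + digit):
  5 -> 5
  5*16 + 5 = 85
  85*16 + 10 (A) = 1370
  1370*16 + 0 = 21920
Decimal = 21920

21920


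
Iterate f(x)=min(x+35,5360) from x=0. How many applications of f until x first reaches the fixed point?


Step 1: x=0, cap=5360, increment=35
Step 2: x grows by 35 each step until capped at 5360; fixed point is x=5360
Step 3: iterations = ceil(5360/35) = 154

154


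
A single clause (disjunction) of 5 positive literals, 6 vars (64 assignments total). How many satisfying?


Step 1: Total=2^6=64
Step 2: Unsat when all 5 false: 2^1=2
Step 3: Sat=64-2=62

62


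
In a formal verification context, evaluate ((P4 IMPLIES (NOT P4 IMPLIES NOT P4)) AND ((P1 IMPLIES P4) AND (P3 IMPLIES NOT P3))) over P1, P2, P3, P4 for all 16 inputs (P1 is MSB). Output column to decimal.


Formula: ((P4 IMPLIES (NOT P4 IMPLIES NOT P4)) AND ((P1 IMPLIES P4) AND (P3 IMPLIES NOT P3))) over P1, P2, P3, P4 (16 rows)
Evaluate each row (bits = P1,P2,P3,P4, MSB first):
  row 0 [0000]: ((0 IMPLIES (NOT 0 IMPLIES NOT 0)) AND ((0 IMPLIES 0) AND (0 IMPLIES NOT 0))) -> 1
  row 1 [0001]: ((1 IMPLIES (NOT 1 IMPLIES NOT 1)) AND ((0 IMPLIES 1) AND (0 IMPLIES NOT 0))) -> 1
  row 2 [0010]: ((0 IMPLIES (NOT 0 IMPLIES NOT 0)) AND ((0 IMPLIES 0) AND (1 IMPLIES NOT 1))) -> 0
  row 3 [0011]: ((1 IMPLIES (NOT 1 IMPLIES NOT 1)) AND ((0 IMPLIES 1) AND (1 IMPLIES NOT 1))) -> 0
  row 4 [0100]: ((0 IMPLIES (NOT 0 IMPLIES NOT 0)) AND ((0 IMPLIES 0) AND (0 IMPLIES NOT 0))) -> 1
  row 5 [0101]: ((1 IMPLIES (NOT 1 IMPLIES NOT 1)) AND ((0 IMPLIES 1) AND (0 IMPLIES NOT 0))) -> 1
  row 6 [0110]: ((0 IMPLIES (NOT 0 IMPLIES NOT 0)) AND ((0 IMPLIES 0) AND (1 IMPLIES NOT 1))) -> 0
  row 7 [0111]: ((1 IMPLIES (NOT 1 IMPLIES NOT 1)) AND ((0 IMPLIES 1) AND (1 IMPLIES NOT 1))) -> 0
  row 8 [1000]: ((0 IMPLIES (NOT 0 IMPLIES NOT 0)) AND ((1 IMPLIES 0) AND (0 IMPLIES NOT 0))) -> 0
  row 9 [1001]: ((1 IMPLIES (NOT 1 IMPLIES NOT 1)) AND ((1 IMPLIES 1) AND (0 IMPLIES NOT 0))) -> 1
  row 10 [1010]: ((0 IMPLIES (NOT 0 IMPLIES NOT 0)) AND ((1 IMPLIES 0) AND (1 IMPLIES NOT 1))) -> 0
  row 11 [1011]: ((1 IMPLIES (NOT 1 IMPLIES NOT 1)) AND ((1 IMPLIES 1) AND (1 IMPLIES NOT 1))) -> 0
  row 12 [1100]: ((0 IMPLIES (NOT 0 IMPLIES NOT 0)) AND ((1 IMPLIES 0) AND (0 IMPLIES NOT 0))) -> 0
  row 13 [1101]: ((1 IMPLIES (NOT 1 IMPLIES NOT 1)) AND ((1 IMPLIES 1) AND (0 IMPLIES NOT 0))) -> 1
  row 14 [1110]: ((0 IMPLIES (NOT 0 IMPLIES NOT 0)) AND ((1 IMPLIES 0) AND (1 IMPLIES NOT 1))) -> 0
  row 15 [1111]: ((1 IMPLIES (NOT 1 IMPLIES NOT 1)) AND ((1 IMPLIES 1) AND (1 IMPLIES NOT 1))) -> 0
Full result column, 4 rows per line (P1,P2 fixed per line; P3,P4 runs 00..11 left to right):
  rows 0-3 [P1,P2=00]: 1100  = hex C
  rows 4-7 [P1,P2=01]: 1100  = hex C
  rows 8-11 [P1,P2=10]: 0100  = hex 4
  rows 12-15 [P1,P2=11]: 0100  = hex 4
Output column (row 0 .. row 15) = 1100110001000100
Output column grouped in 4s = 1100 1100 0100 0100 = 0xCC44
Convert to decimal digit by digit (value = value*16 + digit):
  C -> 12
  12*16 + 12 (C) = 204
  204*16 + 4 = 3268
  3268*16 + 4 = 52292
Decimal = 52292

52292


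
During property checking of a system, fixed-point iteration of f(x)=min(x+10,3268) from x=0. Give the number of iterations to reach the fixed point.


Step 1: x=0, cap=3268, increment=10
Step 2: x grows by 10 each step until capped at 3268; fixed point is x=3268
Step 3: iterations = ceil(3268/10) = 327

327


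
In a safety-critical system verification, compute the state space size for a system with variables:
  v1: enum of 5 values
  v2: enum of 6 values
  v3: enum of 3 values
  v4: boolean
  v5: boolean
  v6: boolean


State space = product of domain sizes of all variables.
Domain sizes:
  v1 (enum of 5 values): 5
  v2 (enum of 6 values): 6
  v3 (enum of 3 values): 3
  v4 (boolean): 2
  v5 (boolean): 2
  v6 (boolean): 2
Product = 5 * 6 * 3 * 2 * 2 * 2 = 720

720


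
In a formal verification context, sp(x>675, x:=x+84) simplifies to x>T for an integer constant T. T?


Formula: sp(P, x:=E) = exists old_x. (x = E[old_x/x]) AND P[old_x/x] (old_x is the value of x before the assignment; eliminate old_x by solving x = E[old_x/x] for old_x)
Step 1: Precondition P: x>675, i.e. old_x > 675
Step 2: Assignment gives x = old_x + 84, so old_x = x - 84
Step 3: Substitute into P: x - 84 > 675
Step 4: Simplify: x > 675+84 = 759

759


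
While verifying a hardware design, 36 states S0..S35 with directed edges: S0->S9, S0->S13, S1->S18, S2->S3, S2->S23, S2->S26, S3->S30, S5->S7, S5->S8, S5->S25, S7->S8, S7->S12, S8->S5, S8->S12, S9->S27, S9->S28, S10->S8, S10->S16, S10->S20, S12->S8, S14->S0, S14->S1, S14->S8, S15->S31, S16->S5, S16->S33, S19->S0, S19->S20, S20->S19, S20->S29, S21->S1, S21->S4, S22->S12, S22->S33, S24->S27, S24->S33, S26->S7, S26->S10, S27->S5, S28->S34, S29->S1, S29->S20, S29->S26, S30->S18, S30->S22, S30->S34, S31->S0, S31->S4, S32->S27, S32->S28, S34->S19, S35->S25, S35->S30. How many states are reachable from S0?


BFS from S0:
  layer 0: {S0}
  layer 1: {S9, S13}
  layer 2: {S27, S28}
  layer 3: {S5, S34}
  layer 4: {S7, S8, S19, S25}
  layer 5: {S12, S20}
  layer 6: {S29}
  layer 7: {S1, S26}
  layer 8: {S10, S18}
  layer 9: {S16}
  layer 10: {S33}
Reachable set: {S0, S1, S5, S7, S8, S9, S10, S12, S13, S16, S18, S19, S20, S25, S26, S27, S28, S29, S33, S34}
Count = 20

20


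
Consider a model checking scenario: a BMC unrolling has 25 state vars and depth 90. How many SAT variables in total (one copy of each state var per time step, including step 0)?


BMC unrolls to depth k, creating one copy of each state var for steps 0..k.
Step count = 90 + 1 = 91 (steps 0 through 90)
Vars per step = 25
Total = 25 * 91 = 2275

2275


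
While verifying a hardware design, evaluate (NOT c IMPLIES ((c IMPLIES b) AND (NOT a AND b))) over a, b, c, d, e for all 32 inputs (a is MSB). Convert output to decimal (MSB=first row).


Formula: (NOT c IMPLIES ((c IMPLIES b) AND (NOT a AND b))) over a, b, c, d, e (32 rows)
Evaluate each row (bits = a,b,c,d,e, MSB first):
  row 0 [00000]: (NOT 0 IMPLIES ((0 IMPLIES 0) AND (NOT 0 AND 0))) -> 0
  row 1 [00001]: (NOT 0 IMPLIES ((0 IMPLIES 0) AND (NOT 0 AND 0))) -> 0
  row 2 [00010]: (NOT 0 IMPLIES ((0 IMPLIES 0) AND (NOT 0 AND 0))) -> 0
  row 3 [00011]: (NOT 0 IMPLIES ((0 IMPLIES 0) AND (NOT 0 AND 0))) -> 0
  row 4 [00100]: (NOT 1 IMPLIES ((1 IMPLIES 0) AND (NOT 0 AND 0))) -> 1
  row 5 [00101]: (NOT 1 IMPLIES ((1 IMPLIES 0) AND (NOT 0 AND 0))) -> 1
  row 6 [00110]: (NOT 1 IMPLIES ((1 IMPLIES 0) AND (NOT 0 AND 0))) -> 1
  row 7 [00111]: (NOT 1 IMPLIES ((1 IMPLIES 0) AND (NOT 0 AND 0))) -> 1
  row 8 [01000]: (NOT 0 IMPLIES ((0 IMPLIES 1) AND (NOT 0 AND 1))) -> 1
  row 9 [01001]: (NOT 0 IMPLIES ((0 IMPLIES 1) AND (NOT 0 AND 1))) -> 1
  row 10 [01010]: (NOT 0 IMPLIES ((0 IMPLIES 1) AND (NOT 0 AND 1))) -> 1
  row 11 [01011]: (NOT 0 IMPLIES ((0 IMPLIES 1) AND (NOT 0 AND 1))) -> 1
  row 12 [01100]: (NOT 1 IMPLIES ((1 IMPLIES 1) AND (NOT 0 AND 1))) -> 1
  row 13 [01101]: (NOT 1 IMPLIES ((1 IMPLIES 1) AND (NOT 0 AND 1))) -> 1
  row 14 [01110]: (NOT 1 IMPLIES ((1 IMPLIES 1) AND (NOT 0 AND 1))) -> 1
  row 15 [01111]: (NOT 1 IMPLIES ((1 IMPLIES 1) AND (NOT 0 AND 1))) -> 1
  row 16 [10000]: (NOT 0 IMPLIES ((0 IMPLIES 0) AND (NOT 1 AND 0))) -> 0
  row 17 [10001]: (NOT 0 IMPLIES ((0 IMPLIES 0) AND (NOT 1 AND 0))) -> 0
  row 18 [10010]: (NOT 0 IMPLIES ((0 IMPLIES 0) AND (NOT 1 AND 0))) -> 0
  row 19 [10011]: (NOT 0 IMPLIES ((0 IMPLIES 0) AND (NOT 1 AND 0))) -> 0
  row 20 [10100]: (NOT 1 IMPLIES ((1 IMPLIES 0) AND (NOT 1 AND 0))) -> 1
  row 21 [10101]: (NOT 1 IMPLIES ((1 IMPLIES 0) AND (NOT 1 AND 0))) -> 1
  row 22 [10110]: (NOT 1 IMPLIES ((1 IMPLIES 0) AND (NOT 1 AND 0))) -> 1
  row 23 [10111]: (NOT 1 IMPLIES ((1 IMPLIES 0) AND (NOT 1 AND 0))) -> 1
  row 24 [11000]: (NOT 0 IMPLIES ((0 IMPLIES 1) AND (NOT 1 AND 1))) -> 0
  row 25 [11001]: (NOT 0 IMPLIES ((0 IMPLIES 1) AND (NOT 1 AND 1))) -> 0
  row 26 [11010]: (NOT 0 IMPLIES ((0 IMPLIES 1) AND (NOT 1 AND 1))) -> 0
  row 27 [11011]: (NOT 0 IMPLIES ((0 IMPLIES 1) AND (NOT 1 AND 1))) -> 0
  row 28 [11100]: (NOT 1 IMPLIES ((1 IMPLIES 1) AND (NOT 1 AND 1))) -> 1
  row 29 [11101]: (NOT 1 IMPLIES ((1 IMPLIES 1) AND (NOT 1 AND 1))) -> 1
  row 30 [11110]: (NOT 1 IMPLIES ((1 IMPLIES 1) AND (NOT 1 AND 1))) -> 1
  row 31 [11111]: (NOT 1 IMPLIES ((1 IMPLIES 1) AND (NOT 1 AND 1))) -> 1
Full result column, 4 rows per line (a,b,c fixed per line; d,e runs 00..11 left to right):
  rows 0-3 [a,b,c=000]: 0000  = hex 0
  rows 4-7 [a,b,c=001]: 1111  = hex F
  rows 8-11 [a,b,c=010]: 1111  = hex F
  rows 12-15 [a,b,c=011]: 1111  = hex F
  rows 16-19 [a,b,c=100]: 0000  = hex 0
  rows 20-23 [a,b,c=101]: 1111  = hex F
  rows 24-27 [a,b,c=110]: 0000  = hex 0
  rows 28-31 [a,b,c=111]: 1111  = hex F
Output column (row 0 .. row 31) = 00001111111111110000111100001111
Output column grouped in 4s = 0000 1111 1111 1111 0000 1111 0000 1111 = 0x0FFF0F0F
Convert to decimal digit by digit (value = value*16 + digit):
  0 -> 0
  0*16 + 15 (F) = 15
  15*16 + 15 (F) = 255
  255*16 + 15 (F) = 4095
  4095*16 + 0 = 65520
  65520*16 + 15 (F) = 1048335
  1048335*16 + 0 = 16773360
  16773360*16 + 15 (F) = 268373775
Decimal = 268373775

268373775


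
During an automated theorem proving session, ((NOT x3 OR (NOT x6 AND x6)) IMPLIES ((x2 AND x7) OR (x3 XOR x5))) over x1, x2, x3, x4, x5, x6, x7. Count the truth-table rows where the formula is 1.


Formula: ((NOT x3 OR (NOT x6 AND x6)) IMPLIES ((x2 AND x7) OR (x3 XOR x5))) over 7 vars (128 rows)
Evaluate each row (x1, x2, x3, x4, x5, x6, x7 as bits, MSB first):
  row 0 [0000000]: ((NOT 0 OR (NOT 0 AND 0)) IMPLIES ((0 AND 0) OR (0 XOR 0))) -> 0
  row 1 [0000001]: ((NOT 0 OR (NOT 0 AND 0)) IMPLIES ((0 AND 1) OR (0 XOR 0))) -> 0
  row 2 [0000010]: ((NOT 0 OR (NOT 1 AND 1)) IMPLIES ((0 AND 0) OR (0 XOR 0))) -> 0
  row 3 [0000011]: ((NOT 0 OR (NOT 1 AND 1)) IMPLIES ((0 AND 1) OR (0 XOR 0))) -> 0
  row 4 [0000100]: ((NOT 0 OR (NOT 0 AND 0)) IMPLIES ((0 AND 0) OR (0 XOR 1))) -> 1
  (every remaining row is evaluated the same way; all 128 results are listed next)
Full result column, 8 rows per line (x1,x2,x3,x4 fixed per line; x5,x6,x7 runs 000..111 left to right):
  rows 0-7 [x1,x2,x3,x4=0000]: 00001111  (ones: 4)
  rows 8-15 [x1,x2,x3,x4=0001]: 00001111  (ones: 4)
  rows 16-23 [x1,x2,x3,x4=0010]: 11111111  (ones: 8)
  rows 24-31 [x1,x2,x3,x4=0011]: 11111111  (ones: 8)
  rows 32-39 [x1,x2,x3,x4=0100]: 01011111  (ones: 6)
  rows 40-47 [x1,x2,x3,x4=0101]: 01011111  (ones: 6)
  rows 48-55 [x1,x2,x3,x4=0110]: 11111111  (ones: 8)
  rows 56-63 [x1,x2,x3,x4=0111]: 11111111  (ones: 8)
  rows 64-71 [x1,x2,x3,x4=1000]: 00001111  (ones: 4)
  rows 72-79 [x1,x2,x3,x4=1001]: 00001111  (ones: 4)
  rows 80-87 [x1,x2,x3,x4=1010]: 11111111  (ones: 8)
  rows 88-95 [x1,x2,x3,x4=1011]: 11111111  (ones: 8)
  rows 96-103 [x1,x2,x3,x4=1100]: 01011111  (ones: 6)
  rows 104-111 [x1,x2,x3,x4=1101]: 01011111  (ones: 6)
  rows 112-119 [x1,x2,x3,x4=1110]: 11111111  (ones: 8)
  rows 120-127 [x1,x2,x3,x4=1111]: 11111111  (ones: 8)
Count of 1-rows = 4+4+8+8+6+6+8+8+4+4+8+8+6+6+8+8 = 104

104
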